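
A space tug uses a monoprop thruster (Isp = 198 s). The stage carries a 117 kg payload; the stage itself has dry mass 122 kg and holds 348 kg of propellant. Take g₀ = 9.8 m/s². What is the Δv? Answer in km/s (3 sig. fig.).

v_e = Isp · g₀ = 198 × 9.8 = 1940.4 m/s.
m₀ = payload + dry + propellant = 117 + 122 + 348 = 587 kg.
m_f = payload + dry = 117 + 122 = 239 kg.
Using Δv = v_e ln(m₀/m_f): Δv = v_e · ln(m₀/m_f) = 1940.4 × ln(2.456) = 1940.4 × 0.8986 ≈ 1743.6 m/s.

Δv ≈ 1.74 km/s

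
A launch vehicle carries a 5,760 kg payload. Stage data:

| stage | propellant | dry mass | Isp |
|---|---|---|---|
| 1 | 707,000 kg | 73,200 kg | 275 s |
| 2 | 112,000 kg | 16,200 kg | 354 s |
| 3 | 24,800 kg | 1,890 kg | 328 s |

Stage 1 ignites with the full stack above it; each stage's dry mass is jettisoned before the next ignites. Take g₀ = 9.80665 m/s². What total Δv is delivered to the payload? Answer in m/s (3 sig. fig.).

Ignition mass of stage 1 = 707,000+73,200 + 112,000+16,200 + 24,800+1,890 + 5,760 = 940,850 kg.
Stage 1: m₀ = 940,850 kg, m_f = 940,850 − 707,000 = 233,850 kg; Δv = 275×9.80665×ln(4.023) = 2696.8×1.3921 ≈ 3754 m/s.
Stage 2: m₀ = 160,650 kg, m_f = 160,650 − 112,000 = 48,650 kg; Δv = 354×9.80665×ln(3.302) = 3471.6×1.1946 ≈ 4147 m/s.
Stage 3: m₀ = 32,450 kg, m_f = 32,450 − 24,800 = 7,650 kg; Δv = 328×9.80665×ln(4.242) = 3216.6×1.4450 ≈ 4648 m/s.
Total Δv = 3754 + 4147 + 4648 = 12549 m/s.

Δv ≈ 12500 m/s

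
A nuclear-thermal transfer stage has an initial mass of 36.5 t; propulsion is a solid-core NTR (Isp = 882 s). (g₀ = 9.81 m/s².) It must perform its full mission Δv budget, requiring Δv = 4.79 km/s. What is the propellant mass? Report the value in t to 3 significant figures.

propellant mass ≈ 15.5 t

v_e = Isp · g₀ = 882 × 9.81 = 8652.4 m/s.
Rocket equation: m₀/m_f = exp(Δv / v_e) = exp(4790 / 8652.4) = exp(0.5536) = 1.7395.
m_f = 36.5 / 1.7395 = 20.983 t, so propellant = m₀ − m_f = 36.5 − 20.983 = 15.517 t.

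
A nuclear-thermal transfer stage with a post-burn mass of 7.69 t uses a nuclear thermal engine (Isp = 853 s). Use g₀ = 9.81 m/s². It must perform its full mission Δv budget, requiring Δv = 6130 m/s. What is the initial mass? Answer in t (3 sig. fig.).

v_e = Isp · g₀ = 853 × 9.81 = 8367.9 m/s.
From the ideal rocket equation, m₀/m_f = exp(Δv / v_e) = exp(6130 / 8367.9) = exp(0.7326) = 2.0804.
m₀ = m_f × 2.0804 = 7.69 × 2.0804 = 15.9983 t.

initial mass ≈ 16.0 t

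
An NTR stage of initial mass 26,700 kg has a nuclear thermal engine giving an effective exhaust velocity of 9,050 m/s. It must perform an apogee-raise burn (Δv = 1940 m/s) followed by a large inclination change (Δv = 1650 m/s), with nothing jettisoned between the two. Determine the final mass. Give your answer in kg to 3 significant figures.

After the first burn: m = 26700 × exp(−1940/9050.0) = 26700 × 0.80705 = 21,548.2 kg.
After the second burn: m = 21,548.2 × exp(−1650/9050.0) = 21,548.2 × 0.83333 = 17,956.8 kg.

final mass ≈ 18000 kg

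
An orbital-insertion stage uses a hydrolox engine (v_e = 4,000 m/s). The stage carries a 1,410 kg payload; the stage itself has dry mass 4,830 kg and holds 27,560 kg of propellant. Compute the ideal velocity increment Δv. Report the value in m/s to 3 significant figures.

Δv ≈ 6760 m/s

m₀ = payload + dry + propellant = 1,410 + 4,830 + 27,560 = 33,800 kg.
m_f = payload + dry = 1,410 + 4,830 = 6,240 kg.
Rocket equation: Δv = v_e · ln(m₀/m_f) = 4000.0 × ln(5.417) = 4000.0 × 1.6895 ≈ 6757.9 m/s.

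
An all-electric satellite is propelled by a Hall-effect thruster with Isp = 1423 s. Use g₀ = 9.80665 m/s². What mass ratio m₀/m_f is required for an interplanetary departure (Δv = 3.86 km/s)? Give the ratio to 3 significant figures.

v_e = Isp · g₀ = 1423 × 9.80665 = 13954.9 m/s.
Rocket equation: m₀/m_f = exp(Δv / v_e) = exp(3860 / 13954.9) = exp(0.2766) = 1.3186.

mass ratio ≈ 1.32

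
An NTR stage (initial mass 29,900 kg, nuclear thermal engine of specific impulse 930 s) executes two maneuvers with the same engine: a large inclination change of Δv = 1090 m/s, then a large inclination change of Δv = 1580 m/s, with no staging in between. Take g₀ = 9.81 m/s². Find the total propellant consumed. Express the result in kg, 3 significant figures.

v_e = Isp · g₀ = 930 × 9.81 = 9123.3 m/s.
After the first burn: m = 29900 × exp(−1090/9123.3) = 29900 × 0.88739 = 26,533 kg.
After the second burn: m = 26,533 × exp(−1580/9123.3) = 26,533 × 0.84098 = 22,313.7 kg.
Total propellant = m₀ − m_final = 29900 − 22,313.7 = 7,586.3 kg.

total propellant consumed ≈ 7590 kg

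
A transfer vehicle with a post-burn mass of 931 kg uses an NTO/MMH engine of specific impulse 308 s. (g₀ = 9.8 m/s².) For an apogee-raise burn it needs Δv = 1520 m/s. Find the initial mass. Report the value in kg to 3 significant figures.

initial mass ≈ 1540 kg

v_e = Isp · g₀ = 308 × 9.8 = 3018.4 m/s.
m₀/m_f = exp(Δv / v_e) = exp(1520 / 3018.4) = exp(0.5036) = 1.6546.
m₀ = m_f × 1.6546 = 931 × 1.6546 = 1,540.43 kg.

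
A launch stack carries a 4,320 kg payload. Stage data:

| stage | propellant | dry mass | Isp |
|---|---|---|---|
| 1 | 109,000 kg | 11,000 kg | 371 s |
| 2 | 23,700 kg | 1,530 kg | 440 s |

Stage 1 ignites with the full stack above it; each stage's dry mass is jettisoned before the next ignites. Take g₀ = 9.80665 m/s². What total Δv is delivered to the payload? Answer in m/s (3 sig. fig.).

Δv ≈ 11700 m/s

Ignition mass of stage 1 = 109,000+11,000 + 23,700+1,530 + 4,320 = 149,550 kg.
Stage 1: m₀ = 149,550 kg, m_f = 149,550 − 109,000 = 40,550 kg; Δv = 371×9.80665×ln(3.688) = 3638.3×1.3051 ≈ 4748 m/s.
Stage 2: m₀ = 29,550 kg, m_f = 29,550 − 23,700 = 5,850 kg; Δv = 440×9.80665×ln(5.051) = 4314.9×1.6196 ≈ 6989 m/s.
Total Δv = 4748 + 6989 = 11737 m/s.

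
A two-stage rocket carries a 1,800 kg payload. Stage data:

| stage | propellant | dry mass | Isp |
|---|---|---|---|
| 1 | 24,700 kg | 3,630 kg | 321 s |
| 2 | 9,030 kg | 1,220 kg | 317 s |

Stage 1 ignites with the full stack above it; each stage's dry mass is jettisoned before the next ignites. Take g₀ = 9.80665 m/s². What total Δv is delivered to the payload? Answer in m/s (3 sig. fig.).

Ignition mass of stage 1 = 24,700+3,630 + 9,030+1,220 + 1,800 = 40,380 kg.
Stage 1: m₀ = 40,380 kg, m_f = 40,380 − 24,700 = 15,680 kg; Δv = 321×9.80665×ln(2.575) = 3147.9×0.9459 ≈ 2978 m/s.
Stage 2: m₀ = 12,050 kg, m_f = 12,050 − 9,030 = 3,020 kg; Δv = 317×9.80665×ln(3.99) = 3108.7×1.3838 ≈ 4302 m/s.
Total Δv = 2978 + 4302 = 7280 m/s.

Δv ≈ 7280 m/s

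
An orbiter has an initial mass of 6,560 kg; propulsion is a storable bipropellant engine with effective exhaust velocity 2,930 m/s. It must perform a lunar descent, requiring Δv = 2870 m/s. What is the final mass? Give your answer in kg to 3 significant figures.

final mass ≈ 2460 kg

From the ideal rocket equation, m₀/m_f = exp(Δv / v_e) = exp(2870 / 2930.0) = exp(0.9795) = 2.6632.
m_f = m₀ / 2.6632 = 6,560 / 2.6632 = 2,463.2 kg.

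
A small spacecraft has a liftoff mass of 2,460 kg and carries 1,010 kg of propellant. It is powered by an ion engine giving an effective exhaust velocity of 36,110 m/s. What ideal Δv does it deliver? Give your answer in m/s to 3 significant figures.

m_f = m₀ − m_prop = 2,460 − 1,010 = 1,450 kg.
Using Δv = v_e ln(m₀/m_f): Δv = v_e · ln(m₀/m_f) = 36110.0 × ln(1.697) = 36110.0 × 0.5286 ≈ 19087.7 m/s.

Δv ≈ 19100 m/s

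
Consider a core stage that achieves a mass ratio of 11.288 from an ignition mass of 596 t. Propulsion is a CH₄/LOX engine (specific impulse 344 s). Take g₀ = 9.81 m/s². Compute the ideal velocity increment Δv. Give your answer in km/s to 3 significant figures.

Δv ≈ 8.18 km/s

v_e = Isp · g₀ = 344 × 9.81 = 3374.6 m/s.
Δv = v_e · ln(11.288) = 3374.6 × 2.4237 ≈ 8179.3 m/s.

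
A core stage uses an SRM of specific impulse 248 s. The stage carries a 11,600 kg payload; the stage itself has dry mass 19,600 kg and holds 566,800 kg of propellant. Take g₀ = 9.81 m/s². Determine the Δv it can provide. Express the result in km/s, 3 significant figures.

v_e = Isp · g₀ = 248 × 9.81 = 2432.9 m/s.
m₀ = payload + dry + propellant = 11,600 + 19,600 + 566,800 = 598,000 kg.
m_f = payload + dry = 11,600 + 19,600 = 31,200 kg.
From the ideal rocket equation, Δv = v_e · ln(m₀/m_f) = 2432.9 × ln(19.17) = 2432.9 × 2.9532 ≈ 7184.7 m/s.

Δv ≈ 7.18 km/s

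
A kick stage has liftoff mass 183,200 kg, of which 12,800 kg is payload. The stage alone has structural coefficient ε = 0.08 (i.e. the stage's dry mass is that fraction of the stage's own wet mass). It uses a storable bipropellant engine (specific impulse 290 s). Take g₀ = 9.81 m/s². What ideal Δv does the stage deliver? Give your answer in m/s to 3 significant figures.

Stage wet mass = m₀ − payload = 183,200 − 12,800 = 170,400 kg.
Stage dry mass = ε × stage wet mass = 0.08 × 170,400 = 13,632 kg.
Burnout mass m_f = stage dry + payload = 13,632 + 12,800 = 26,432 kg.
v_e = Isp · g₀ = 290 × 9.81 = 2844.9 m/s.
Rocket equation: Δv = v_e · ln(183,200/26,432) = 2844.9 × ln(6.931) = 2844.9 × 1.9360 ≈ 5508 m/s.

Δv ≈ 5510 m/s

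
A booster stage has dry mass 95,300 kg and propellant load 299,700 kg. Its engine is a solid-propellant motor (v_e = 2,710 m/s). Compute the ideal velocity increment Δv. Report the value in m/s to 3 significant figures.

Δv ≈ 3850 m/s

m₀ = m_dry + m_prop = 95,300 + 299,700 = 395,000 kg.
Δv = v_e · ln(m₀/m_f) = 2710.0 × ln(4.145) = 2710.0 × 1.4219 ≈ 3853.2 m/s.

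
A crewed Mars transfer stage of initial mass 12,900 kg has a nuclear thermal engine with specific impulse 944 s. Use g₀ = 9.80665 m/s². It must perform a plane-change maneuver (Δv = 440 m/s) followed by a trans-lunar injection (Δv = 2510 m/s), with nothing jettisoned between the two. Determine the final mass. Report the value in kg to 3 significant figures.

v_e = Isp · g₀ = 944 × 9.80665 = 9257.5 m/s.
After the first burn: m = 12900 × exp(−440/9257.5) = 12900 × 0.95358 = 12,301.2 kg.
After the second burn: m = 12,301.2 × exp(−2510/9257.5) = 12,301.2 × 0.76252 = 9,379.91 kg.

final mass ≈ 9380 kg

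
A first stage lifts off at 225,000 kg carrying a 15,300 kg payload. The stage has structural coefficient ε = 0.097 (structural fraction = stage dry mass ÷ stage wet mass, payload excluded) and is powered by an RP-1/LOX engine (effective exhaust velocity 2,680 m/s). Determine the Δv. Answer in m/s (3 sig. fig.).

Stage wet mass = m₀ − payload = 225,000 − 15,300 = 209,700 kg.
Stage dry mass = ε × stage wet mass = 0.097 × 209,700 = 20,340.9 kg.
Burnout mass m_f = stage dry + payload = 20,340.9 + 15,300 = 35,640.9 kg.
Δv = v_e · ln(225,000/35,640.9) = 2680.0 × ln(6.313) = 2680.0 × 1.8426 ≈ 4938 m/s.

Δv ≈ 4940 m/s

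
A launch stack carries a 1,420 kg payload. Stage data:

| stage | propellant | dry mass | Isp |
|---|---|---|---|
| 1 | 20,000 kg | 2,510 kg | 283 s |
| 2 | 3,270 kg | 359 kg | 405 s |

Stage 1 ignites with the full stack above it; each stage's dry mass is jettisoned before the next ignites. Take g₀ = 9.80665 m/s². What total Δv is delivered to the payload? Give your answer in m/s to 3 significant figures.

Δv ≈ 7730 m/s

Ignition mass of stage 1 = 20,000+2,510 + 3,270+359 + 1,420 = 27,559 kg.
Stage 1: m₀ = 27,559 kg, m_f = 27,559 − 20,000 = 7,559 kg; Δv = 283×9.80665×ln(3.646) = 2775.3×1.2936 ≈ 3590 m/s.
Stage 2: m₀ = 5,049 kg, m_f = 5,049 − 3,270 = 1,779 kg; Δv = 405×9.80665×ln(2.838) = 3971.7×1.0431 ≈ 4143 m/s.
Total Δv = 3590 + 4143 = 7733 m/s.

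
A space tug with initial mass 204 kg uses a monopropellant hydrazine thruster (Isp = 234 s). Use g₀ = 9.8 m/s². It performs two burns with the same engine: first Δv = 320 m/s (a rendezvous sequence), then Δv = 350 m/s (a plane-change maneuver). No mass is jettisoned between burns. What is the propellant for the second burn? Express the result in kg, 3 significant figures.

propellant for the second burn ≈ 25.1 kg

v_e = Isp · g₀ = 234 × 9.8 = 2293.2 m/s.
After the first burn: m = 204 × exp(−320/2293.2) = 204 × 0.86976 = 177.431 kg.
After the second burn: m = 177.431 × exp(−350/2293.2) = 177.431 × 0.85845 = 152.316 kg.
Second-burn propellant = 177.431 − 152.316 = 25.115 kg.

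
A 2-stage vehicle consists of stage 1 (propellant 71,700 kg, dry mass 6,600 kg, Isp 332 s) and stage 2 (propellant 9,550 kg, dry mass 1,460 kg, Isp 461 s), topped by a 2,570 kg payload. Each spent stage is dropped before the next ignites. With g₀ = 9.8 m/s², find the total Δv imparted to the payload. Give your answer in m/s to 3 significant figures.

Ignition mass of stage 1 = 71,700+6,600 + 9,550+1,460 + 2,570 = 91,880 kg.
Stage 1: m₀ = 91,880 kg, m_f = 91,880 − 71,700 = 20,180 kg; Δv = 332×9.8×ln(4.553) = 3253.6×1.5158 ≈ 4932 m/s.
Stage 2: m₀ = 13,580 kg, m_f = 13,580 − 9,550 = 4,030 kg; Δv = 461×9.8×ln(3.37) = 4517.8×1.2148 ≈ 5488 m/s.
Total Δv = 4932 + 5488 = 10420 m/s.

Δv ≈ 10400 m/s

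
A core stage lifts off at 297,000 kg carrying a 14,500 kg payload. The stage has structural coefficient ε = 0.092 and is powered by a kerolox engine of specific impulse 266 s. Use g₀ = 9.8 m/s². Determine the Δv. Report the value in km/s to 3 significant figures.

Δv ≈ 5.19 km/s

Stage wet mass = m₀ − payload = 297,000 − 14,500 = 282,500 kg.
Stage dry mass = ε × stage wet mass = 0.092 × 282,500 = 25,990 kg.
Burnout mass m_f = stage dry + payload = 25,990 + 14,500 = 40,490 kg.
v_e = Isp · g₀ = 266 × 9.8 = 2606.8 m/s.
From the ideal rocket equation, Δv = v_e · ln(297,000/40,490) = 2606.8 × ln(7.335) = 2606.8 × 1.9927 ≈ 5195 m/s.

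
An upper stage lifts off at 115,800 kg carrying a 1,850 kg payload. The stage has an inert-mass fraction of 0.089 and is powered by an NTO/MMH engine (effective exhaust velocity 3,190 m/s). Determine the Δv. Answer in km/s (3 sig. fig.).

Δv ≈ 7.23 km/s

Stage wet mass = m₀ − payload = 115,800 − 1,850 = 113,950 kg.
Stage dry mass = ε × stage wet mass = 0.089 × 113,950 = 10,141.6 kg.
Burnout mass m_f = stage dry + payload = 10,141.6 + 1,850 = 11,991.6 kg.
Δv = v_e · ln(115,800/11,991.6) = 3190.0 × ln(9.657) = 3190.0 × 2.2677 ≈ 7234 m/s.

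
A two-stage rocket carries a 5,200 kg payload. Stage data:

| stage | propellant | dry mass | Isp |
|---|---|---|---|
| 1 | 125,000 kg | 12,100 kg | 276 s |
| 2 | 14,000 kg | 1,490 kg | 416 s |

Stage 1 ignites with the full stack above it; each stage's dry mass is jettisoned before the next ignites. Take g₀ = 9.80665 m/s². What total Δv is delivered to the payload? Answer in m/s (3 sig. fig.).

Ignition mass of stage 1 = 125,000+12,100 + 14,000+1,490 + 5,200 = 157,790 kg.
Stage 1: m₀ = 157,790 kg, m_f = 157,790 − 125,000 = 32,790 kg; Δv = 276×9.80665×ln(4.812) = 2706.6×1.5711 ≈ 4253 m/s.
Stage 2: m₀ = 20,690 kg, m_f = 20,690 − 14,000 = 6,690 kg; Δv = 416×9.80665×ln(3.093) = 4079.6×1.1290 ≈ 4606 m/s.
Total Δv = 4253 + 4606 = 8859 m/s.

Δv ≈ 8860 m/s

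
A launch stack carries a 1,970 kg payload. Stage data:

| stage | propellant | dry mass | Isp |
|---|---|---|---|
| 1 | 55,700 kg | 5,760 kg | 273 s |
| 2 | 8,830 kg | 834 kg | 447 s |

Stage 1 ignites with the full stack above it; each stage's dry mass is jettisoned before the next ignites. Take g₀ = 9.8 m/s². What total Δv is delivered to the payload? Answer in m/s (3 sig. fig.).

Δv ≈ 10100 m/s

Ignition mass of stage 1 = 55,700+5,760 + 8,830+834 + 1,970 = 73,094 kg.
Stage 1: m₀ = 73,094 kg, m_f = 73,094 − 55,700 = 17,394 kg; Δv = 273×9.8×ln(4.202) = 2675.4×1.4356 ≈ 3841 m/s.
Stage 2: m₀ = 11,634 kg, m_f = 11,634 − 8,830 = 2,804 kg; Δv = 447×9.8×ln(4.149) = 4380.6×1.4229 ≈ 6233 m/s.
Total Δv = 3841 + 6233 = 10074 m/s.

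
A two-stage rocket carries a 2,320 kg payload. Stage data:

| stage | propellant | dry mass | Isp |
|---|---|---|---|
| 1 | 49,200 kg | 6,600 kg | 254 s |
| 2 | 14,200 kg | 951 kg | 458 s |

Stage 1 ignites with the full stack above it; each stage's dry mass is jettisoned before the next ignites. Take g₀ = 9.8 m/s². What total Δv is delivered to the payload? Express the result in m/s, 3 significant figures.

Ignition mass of stage 1 = 49,200+6,600 + 14,200+951 + 2,320 = 73,271 kg.
Stage 1: m₀ = 73,271 kg, m_f = 73,271 − 49,200 = 24,071 kg; Δv = 254×9.8×ln(3.044) = 2489.2×1.1132 ≈ 2771 m/s.
Stage 2: m₀ = 17,471 kg, m_f = 17,471 − 14,200 = 3,271 kg; Δv = 458×9.8×ln(5.341) = 4488.4×1.6754 ≈ 7520 m/s.
Total Δv = 2771 + 7520 = 10291 m/s.

Δv ≈ 10300 m/s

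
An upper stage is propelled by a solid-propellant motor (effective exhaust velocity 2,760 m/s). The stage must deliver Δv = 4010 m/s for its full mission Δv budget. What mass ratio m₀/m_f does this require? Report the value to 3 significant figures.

From the ideal rocket equation, m₀/m_f = exp(Δv / v_e) = exp(4010 / 2760.0) = exp(1.4529) = 4.2755.

mass ratio ≈ 4.28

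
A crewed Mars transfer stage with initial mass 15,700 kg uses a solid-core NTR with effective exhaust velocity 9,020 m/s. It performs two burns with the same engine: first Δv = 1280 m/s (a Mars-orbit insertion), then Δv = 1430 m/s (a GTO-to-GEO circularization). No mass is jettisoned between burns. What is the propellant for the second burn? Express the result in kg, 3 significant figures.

After the first burn: m = 15700 × exp(−1280/9020.0) = 15700 × 0.86770 = 13,622.9 kg.
After the second burn: m = 13,622.9 × exp(−1430/9020.0) = 13,622.9 × 0.85339 = 11,625.6 kg.
Second-burn propellant = 13,622.9 − 11,625.6 = 1,997.3 kg.

propellant for the second burn ≈ 2000 kg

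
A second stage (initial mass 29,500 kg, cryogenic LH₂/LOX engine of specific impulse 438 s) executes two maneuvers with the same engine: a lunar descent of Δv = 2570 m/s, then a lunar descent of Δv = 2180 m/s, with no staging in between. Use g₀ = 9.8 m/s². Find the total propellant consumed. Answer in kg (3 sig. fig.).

v_e = Isp · g₀ = 438 × 9.8 = 4292.4 m/s.
After the first burn: m = 29500 × exp(−2570/4292.4) = 29500 × 0.54951 = 16,210.5 kg.
After the second burn: m = 16,210.5 × exp(−2180/4292.4) = 16,210.5 × 0.60177 = 9,754.99 kg.
Total propellant = m₀ − m_final = 29500 − 9,754.99 = 19,745.01 kg.

total propellant consumed ≈ 19700 kg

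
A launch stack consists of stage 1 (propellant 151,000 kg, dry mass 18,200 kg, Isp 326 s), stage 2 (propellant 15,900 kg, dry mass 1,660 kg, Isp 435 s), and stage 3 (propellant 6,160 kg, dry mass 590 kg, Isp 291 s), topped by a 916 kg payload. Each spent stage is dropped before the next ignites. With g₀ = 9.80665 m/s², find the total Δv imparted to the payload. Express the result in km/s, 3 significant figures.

Δv ≈ 13.7 km/s

Ignition mass of stage 1 = 151,000+18,200 + 15,900+1,660 + 6,160+590 + 916 = 194,426 kg.
Stage 1: m₀ = 194,426 kg, m_f = 194,426 − 151,000 = 43,426 kg; Δv = 326×9.80665×ln(4.477) = 3197.0×1.4990 ≈ 4792 m/s.
Stage 2: m₀ = 25,226 kg, m_f = 25,226 − 15,900 = 9,326 kg; Δv = 435×9.80665×ln(2.705) = 4265.9×0.9951 ≈ 4245 m/s.
Stage 3: m₀ = 7,666 kg, m_f = 7,666 − 6,160 = 1,506 kg; Δv = 291×9.80665×ln(5.09) = 2853.7×1.6273 ≈ 4644 m/s.
Total Δv = 4792 + 4245 + 4644 = 13681 m/s.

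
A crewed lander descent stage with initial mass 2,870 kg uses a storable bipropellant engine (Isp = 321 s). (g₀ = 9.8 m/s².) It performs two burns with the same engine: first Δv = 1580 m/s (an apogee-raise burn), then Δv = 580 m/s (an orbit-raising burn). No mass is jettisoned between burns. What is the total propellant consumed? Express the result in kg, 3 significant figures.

v_e = Isp · g₀ = 321 × 9.8 = 3145.8 m/s.
After the first burn: m = 2870 × exp(−1580/3145.8) = 2870 × 0.60516 = 1,736.81 kg.
After the second burn: m = 1,736.81 × exp(−580/3145.8) = 1,736.81 × 0.83163 = 1,444.38 kg.
Total propellant = m₀ − m_final = 2870 − 1,444.38 = 1,425.62 kg.

total propellant consumed ≈ 1430 kg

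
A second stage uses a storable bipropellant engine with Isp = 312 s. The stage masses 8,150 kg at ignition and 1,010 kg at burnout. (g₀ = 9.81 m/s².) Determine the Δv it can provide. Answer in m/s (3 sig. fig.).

v_e = Isp · g₀ = 312 × 9.81 = 3060.7 m/s.
By the Tsiolkovsky rocket equation, Δv = v_e · ln(m₀/m_f) = 3060.7 × ln(8.069) = 3060.7 × 2.0881 ≈ 6391.0 m/s.

Δv ≈ 6390 m/s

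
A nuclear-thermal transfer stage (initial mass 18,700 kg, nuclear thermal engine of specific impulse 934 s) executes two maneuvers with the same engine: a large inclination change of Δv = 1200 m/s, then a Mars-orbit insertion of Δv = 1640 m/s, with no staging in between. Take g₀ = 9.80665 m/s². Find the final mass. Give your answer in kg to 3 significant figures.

v_e = Isp · g₀ = 934 × 9.80665 = 9159.4 m/s.
After the first burn: m = 18700 × exp(−1200/9159.4) = 18700 × 0.87721 = 16,403.8 kg.
After the second burn: m = 16,403.8 × exp(−1640/9159.4) = 16,403.8 × 0.83606 = 13,714.6 kg.

final mass ≈ 13700 kg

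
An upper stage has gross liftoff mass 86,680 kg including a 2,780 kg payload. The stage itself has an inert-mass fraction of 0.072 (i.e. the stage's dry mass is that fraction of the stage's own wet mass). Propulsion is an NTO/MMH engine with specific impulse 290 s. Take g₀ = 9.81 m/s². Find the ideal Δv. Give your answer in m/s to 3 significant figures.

Stage wet mass = m₀ − payload = 86,680 − 2,780 = 83,900 kg.
Stage dry mass = ε × stage wet mass = 0.072 × 83,900 = 6,040.8 kg.
Burnout mass m_f = stage dry + payload = 6,040.8 + 2,780 = 8,820.8 kg.
v_e = Isp · g₀ = 290 × 9.81 = 2844.9 m/s.
Δv = v_e · ln(86,680/8,820.8) = 2844.9 × ln(9.827) = 2844.9 × 2.2851 ≈ 6501 m/s.

Δv ≈ 6500 m/s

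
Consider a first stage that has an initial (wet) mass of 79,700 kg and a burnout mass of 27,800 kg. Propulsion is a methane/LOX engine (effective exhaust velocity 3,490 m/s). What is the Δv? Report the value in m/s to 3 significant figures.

By the Tsiolkovsky rocket equation, Δv = v_e · ln(m₀/m_f) = 3490.0 × ln(2.867) = 3490.0 × 1.0532 ≈ 3675.8 m/s.

Δv ≈ 3680 m/s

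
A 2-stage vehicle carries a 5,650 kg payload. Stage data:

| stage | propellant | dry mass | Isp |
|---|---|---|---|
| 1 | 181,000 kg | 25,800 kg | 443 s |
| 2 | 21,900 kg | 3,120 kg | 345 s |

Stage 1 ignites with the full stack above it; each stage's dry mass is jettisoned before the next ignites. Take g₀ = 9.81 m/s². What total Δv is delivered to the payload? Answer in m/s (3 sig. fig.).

Δv ≈ 10500 m/s

Ignition mass of stage 1 = 181,000+25,800 + 21,900+3,120 + 5,650 = 237,470 kg.
Stage 1: m₀ = 237,470 kg, m_f = 237,470 − 181,000 = 56,470 kg; Δv = 443×9.81×ln(4.205) = 4345.8×1.4363 ≈ 6242 m/s.
Stage 2: m₀ = 30,670 kg, m_f = 30,670 − 21,900 = 8,770 kg; Δv = 345×9.81×ln(3.497) = 3384.5×1.2519 ≈ 4237 m/s.
Total Δv = 6242 + 4237 = 10479 m/s.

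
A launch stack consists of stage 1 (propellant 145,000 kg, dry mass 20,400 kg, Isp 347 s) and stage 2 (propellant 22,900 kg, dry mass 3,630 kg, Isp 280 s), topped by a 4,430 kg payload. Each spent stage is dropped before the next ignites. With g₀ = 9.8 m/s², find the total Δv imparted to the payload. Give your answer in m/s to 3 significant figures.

Ignition mass of stage 1 = 145,000+20,400 + 22,900+3,630 + 4,430 = 196,360 kg.
Stage 1: m₀ = 196,360 kg, m_f = 196,360 − 145,000 = 51,360 kg; Δv = 347×9.8×ln(3.823) = 3400.6×1.3411 ≈ 4561 m/s.
Stage 2: m₀ = 30,960 kg, m_f = 30,960 − 22,900 = 8,060 kg; Δv = 280×9.8×ln(3.841) = 2744.0×1.3458 ≈ 3693 m/s.
Total Δv = 4561 + 3693 = 8254 m/s.

Δv ≈ 8250 m/s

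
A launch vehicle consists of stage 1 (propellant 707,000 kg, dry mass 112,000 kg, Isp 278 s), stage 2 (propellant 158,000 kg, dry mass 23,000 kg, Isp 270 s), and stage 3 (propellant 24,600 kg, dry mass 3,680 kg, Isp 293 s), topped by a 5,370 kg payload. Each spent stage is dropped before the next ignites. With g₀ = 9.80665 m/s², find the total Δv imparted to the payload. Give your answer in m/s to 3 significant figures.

Ignition mass of stage 1 = 707,000+112,000 + 158,000+23,000 + 24,600+3,680 + 5,370 = 1,033,650 kg.
Stage 1: m₀ = 1,033,650 kg, m_f = 1,033,650 − 707,000 = 326,650 kg; Δv = 278×9.80665×ln(3.164) = 2726.2×1.1520 ≈ 3141 m/s.
Stage 2: m₀ = 214,650 kg, m_f = 214,650 − 158,000 = 56,650 kg; Δv = 270×9.80665×ln(3.789) = 2647.8×1.3321 ≈ 3527 m/s.
Stage 3: m₀ = 33,650 kg, m_f = 33,650 − 24,600 = 9,050 kg; Δv = 293×9.80665×ln(3.718) = 2873.3×1.3132 ≈ 3773 m/s.
Total Δv = 3141 + 3527 + 3773 = 10441 m/s.

Δv ≈ 10400 m/s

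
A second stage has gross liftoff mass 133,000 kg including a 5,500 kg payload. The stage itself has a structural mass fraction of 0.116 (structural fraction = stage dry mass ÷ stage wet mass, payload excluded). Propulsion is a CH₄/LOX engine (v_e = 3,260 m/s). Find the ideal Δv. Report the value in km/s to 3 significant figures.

Δv ≈ 6.13 km/s

Stage wet mass = m₀ − payload = 133,000 − 5,500 = 127,500 kg.
Stage dry mass = ε × stage wet mass = 0.116 × 127,500 = 14,790 kg.
Burnout mass m_f = stage dry + payload = 14,790 + 5,500 = 20,290 kg.
By the Tsiolkovsky rocket equation, Δv = v_e · ln(133,000/20,290) = 3260.0 × ln(6.555) = 3260.0 × 1.8802 ≈ 6130 m/s.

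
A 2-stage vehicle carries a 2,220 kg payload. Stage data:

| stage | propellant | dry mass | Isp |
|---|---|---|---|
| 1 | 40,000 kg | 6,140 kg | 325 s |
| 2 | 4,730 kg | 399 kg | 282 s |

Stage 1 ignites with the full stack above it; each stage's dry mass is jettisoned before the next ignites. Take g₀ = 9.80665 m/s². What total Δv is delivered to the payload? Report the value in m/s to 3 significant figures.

Δv ≈ 7240 m/s

Ignition mass of stage 1 = 40,000+6,140 + 4,730+399 + 2,220 = 53,489 kg.
Stage 1: m₀ = 53,489 kg, m_f = 53,489 − 40,000 = 13,489 kg; Δv = 325×9.80665×ln(3.965) = 3187.2×1.3776 ≈ 4391 m/s.
Stage 2: m₀ = 7,349 kg, m_f = 7,349 − 4,730 = 2,619 kg; Δv = 282×9.80665×ln(2.806) = 2765.5×1.0318 ≈ 2853 m/s.
Total Δv = 4391 + 2853 = 7244 m/s.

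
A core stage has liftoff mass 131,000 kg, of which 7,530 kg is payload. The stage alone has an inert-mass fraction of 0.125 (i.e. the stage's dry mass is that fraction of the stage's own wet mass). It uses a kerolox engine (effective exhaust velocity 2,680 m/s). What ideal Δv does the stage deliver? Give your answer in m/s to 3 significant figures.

Stage wet mass = m₀ − payload = 131,000 − 7,530 = 123,470 kg.
Stage dry mass = ε × stage wet mass = 0.125 × 123,470 = 15,433.8 kg.
Burnout mass m_f = stage dry + payload = 15,433.8 + 7,530 = 22,963.8 kg.
By the Tsiolkovsky rocket equation, Δv = v_e · ln(131,000/22,963.8) = 2680.0 × ln(5.705) = 2680.0 × 1.7413 ≈ 4667 m/s.

Δv ≈ 4670 m/s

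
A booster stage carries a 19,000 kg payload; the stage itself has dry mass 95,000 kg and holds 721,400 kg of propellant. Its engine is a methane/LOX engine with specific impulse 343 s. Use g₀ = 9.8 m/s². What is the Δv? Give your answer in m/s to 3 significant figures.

Δv ≈ 6690 m/s

v_e = Isp · g₀ = 343 × 9.8 = 3361.4 m/s.
m₀ = payload + dry + propellant = 19,000 + 95,000 + 721,400 = 835,400 kg.
m_f = payload + dry = 19,000 + 95,000 = 114,000 kg.
From the ideal rocket equation, Δv = v_e · ln(m₀/m_f) = 3361.4 × ln(7.328) = 3361.4 × 1.9917 ≈ 6694.9 m/s.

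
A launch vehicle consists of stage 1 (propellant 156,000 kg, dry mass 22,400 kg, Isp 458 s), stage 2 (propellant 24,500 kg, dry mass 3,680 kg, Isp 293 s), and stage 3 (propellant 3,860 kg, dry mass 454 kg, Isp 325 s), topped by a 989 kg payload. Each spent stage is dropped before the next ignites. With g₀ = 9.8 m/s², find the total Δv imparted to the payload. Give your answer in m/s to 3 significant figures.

Δv ≈ 13900 m/s

Ignition mass of stage 1 = 156,000+22,400 + 24,500+3,680 + 3,860+454 + 989 = 211,883 kg.
Stage 1: m₀ = 211,883 kg, m_f = 211,883 − 156,000 = 55,883 kg; Δv = 458×9.8×ln(3.792) = 4488.4×1.3328 ≈ 5982 m/s.
Stage 2: m₀ = 33,483 kg, m_f = 33,483 − 24,500 = 8,983 kg; Δv = 293×9.8×ln(3.727) = 2871.4×1.3157 ≈ 3778 m/s.
Stage 3: m₀ = 5,303 kg, m_f = 5,303 − 3,860 = 1,443 kg; Δv = 325×9.8×ln(3.675) = 3185.0×1.3015 ≈ 4145 m/s.
Total Δv = 5982 + 3778 + 4145 = 13905 m/s.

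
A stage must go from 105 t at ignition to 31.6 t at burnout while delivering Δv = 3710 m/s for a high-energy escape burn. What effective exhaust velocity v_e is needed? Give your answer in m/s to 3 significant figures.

v_e ≈ 3090 m/s

ln(m₀/m_f) = ln(105000/31600) = ln(3.323) = 1.2008.
Rocket equation: v_e = Δv / ln(m₀/m_f) = 3710 / 1.2008 = 3089.6 m/s.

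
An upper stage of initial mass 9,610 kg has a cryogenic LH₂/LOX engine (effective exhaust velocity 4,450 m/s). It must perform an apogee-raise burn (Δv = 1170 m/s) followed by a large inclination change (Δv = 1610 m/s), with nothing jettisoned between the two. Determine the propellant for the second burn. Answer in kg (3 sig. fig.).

After the first burn: m = 9610 × exp(−1170/4450.0) = 9610 × 0.76880 = 7,388.17 kg.
After the second burn: m = 7,388.17 × exp(−1610/4450.0) = 7,388.17 × 0.69642 = 5,145.27 kg.
Second-burn propellant = 7,388.17 − 5,145.27 = 2,242.9 kg.

propellant for the second burn ≈ 2240 kg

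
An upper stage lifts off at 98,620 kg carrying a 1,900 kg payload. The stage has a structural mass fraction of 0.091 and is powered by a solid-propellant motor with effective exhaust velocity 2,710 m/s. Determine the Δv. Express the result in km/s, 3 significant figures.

Δv ≈ 6.02 km/s

Stage wet mass = m₀ − payload = 98,620 − 1,900 = 96,720 kg.
Stage dry mass = ε × stage wet mass = 0.091 × 96,720 = 8,801.52 kg.
Burnout mass m_f = stage dry + payload = 8,801.52 + 1,900 = 10,701.52 kg.
Using Δv = v_e ln(m₀/m_f): Δv = v_e · ln(98,620/10,701.52) = 2710.0 × ln(9.216) = 2710.0 × 2.2209 ≈ 6019 m/s.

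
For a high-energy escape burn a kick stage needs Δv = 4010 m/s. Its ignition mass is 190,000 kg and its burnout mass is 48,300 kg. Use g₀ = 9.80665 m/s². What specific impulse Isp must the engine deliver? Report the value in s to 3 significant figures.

ln(m₀/m_f) = ln(190000/48300) = ln(3.934) = 1.3696.
v_e = Δv / ln(m₀/m_f) = 4010 / 1.3696 = 2927.9 m/s.
Isp = v_e / g₀ = 2927.9 / 9.80665 = 298.6 s.

Isp ≈ 299 s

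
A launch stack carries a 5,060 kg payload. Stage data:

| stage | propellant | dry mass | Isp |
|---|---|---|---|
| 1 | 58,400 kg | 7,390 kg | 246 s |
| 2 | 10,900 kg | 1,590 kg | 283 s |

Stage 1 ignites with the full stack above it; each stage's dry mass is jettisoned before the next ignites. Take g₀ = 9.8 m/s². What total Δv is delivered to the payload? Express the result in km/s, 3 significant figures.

Δv ≈ 5.60 km/s

Ignition mass of stage 1 = 58,400+7,390 + 10,900+1,590 + 5,060 = 83,340 kg.
Stage 1: m₀ = 83,340 kg, m_f = 83,340 − 58,400 = 24,940 kg; Δv = 246×9.8×ln(3.342) = 2410.8×1.2065 ≈ 2909 m/s.
Stage 2: m₀ = 17,550 kg, m_f = 17,550 − 10,900 = 6,650 kg; Δv = 283×9.8×ln(2.639) = 2773.4×0.9704 ≈ 2691 m/s.
Total Δv = 2909 + 2691 = 5600 m/s.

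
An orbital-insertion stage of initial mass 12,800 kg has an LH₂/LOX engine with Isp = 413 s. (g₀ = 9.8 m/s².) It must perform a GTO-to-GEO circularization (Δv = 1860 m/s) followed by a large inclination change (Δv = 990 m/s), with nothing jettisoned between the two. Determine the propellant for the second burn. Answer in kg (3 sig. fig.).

propellant for the second burn ≈ 1750 kg

v_e = Isp · g₀ = 413 × 9.8 = 4047.4 m/s.
After the first burn: m = 12800 × exp(−1860/4047.4) = 12800 × 0.63157 = 8,084.1 kg.
After the second burn: m = 8,084.1 × exp(−990/4047.4) = 8,084.1 × 0.78302 = 6,330.01 kg.
Second-burn propellant = 8,084.1 − 6,330.01 = 1,754.09 kg.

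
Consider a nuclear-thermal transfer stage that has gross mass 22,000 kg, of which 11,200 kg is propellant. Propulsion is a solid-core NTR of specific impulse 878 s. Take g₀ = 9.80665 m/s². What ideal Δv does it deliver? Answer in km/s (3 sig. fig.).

v_e = Isp · g₀ = 878 × 9.80665 = 8610.2 m/s.
m_f = m₀ − m_prop = 22,000 − 11,200 = 10,800 kg.
Δv = v_e · ln(m₀/m_f) = 8610.2 × ln(2.037) = 8610.2 × 0.7115 ≈ 6126.2 m/s.

Δv ≈ 6.13 km/s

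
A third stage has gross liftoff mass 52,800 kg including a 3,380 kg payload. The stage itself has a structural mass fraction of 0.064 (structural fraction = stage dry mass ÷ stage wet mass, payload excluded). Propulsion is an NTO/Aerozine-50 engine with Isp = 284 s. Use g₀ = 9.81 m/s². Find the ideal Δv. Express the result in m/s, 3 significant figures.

Stage wet mass = m₀ − payload = 52,800 − 3,380 = 49,420 kg.
Stage dry mass = ε × stage wet mass = 0.064 × 49,420 = 3,162.88 kg.
Burnout mass m_f = stage dry + payload = 3,162.88 + 3,380 = 6,542.88 kg.
v_e = Isp · g₀ = 284 × 9.81 = 2786.0 m/s.
Using Δv = v_e ln(m₀/m_f): Δv = v_e · ln(52,800/6,542.88) = 2786.0 × ln(8.07) = 2786.0 × 2.0881 ≈ 5818 m/s.

Δv ≈ 5820 m/s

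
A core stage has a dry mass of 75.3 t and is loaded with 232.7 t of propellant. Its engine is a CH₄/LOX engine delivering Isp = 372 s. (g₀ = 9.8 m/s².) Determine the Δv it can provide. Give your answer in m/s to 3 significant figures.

v_e = Isp · g₀ = 372 × 9.8 = 3645.6 m/s.
m₀ = m_dry + m_prop = 75.3 + 232.7 = 308 t.
From the ideal rocket equation, Δv = v_e · ln(m₀/m_f) = 3645.6 × ln(4.09) = 3645.6 × 1.4086 ≈ 5135.3 m/s.

Δv ≈ 5140 m/s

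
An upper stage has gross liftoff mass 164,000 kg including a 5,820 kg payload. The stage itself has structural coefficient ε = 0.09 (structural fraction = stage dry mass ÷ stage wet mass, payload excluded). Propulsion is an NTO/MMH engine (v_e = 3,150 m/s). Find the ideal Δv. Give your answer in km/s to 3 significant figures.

Δv ≈ 6.62 km/s

Stage wet mass = m₀ − payload = 164,000 − 5,820 = 158,180 kg.
Stage dry mass = ε × stage wet mass = 0.09 × 158,180 = 14,236.2 kg.
Burnout mass m_f = stage dry + payload = 14,236.2 + 5,820 = 20,056.2 kg.
By the Tsiolkovsky rocket equation, Δv = v_e · ln(164,000/20,056.2) = 3150.0 × ln(8.177) = 3150.0 × 2.1013 ≈ 6619 m/s.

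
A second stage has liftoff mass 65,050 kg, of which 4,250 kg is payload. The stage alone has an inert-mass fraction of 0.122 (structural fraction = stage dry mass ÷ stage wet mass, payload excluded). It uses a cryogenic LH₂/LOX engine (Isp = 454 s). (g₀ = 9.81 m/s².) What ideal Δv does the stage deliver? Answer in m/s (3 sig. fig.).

Δv ≈ 7650 m/s

Stage wet mass = m₀ − payload = 65,050 − 4,250 = 60,800 kg.
Stage dry mass = ε × stage wet mass = 0.122 × 60,800 = 7,417.6 kg.
Burnout mass m_f = stage dry + payload = 7,417.6 + 4,250 = 11,667.6 kg.
v_e = Isp · g₀ = 454 × 9.81 = 4453.7 m/s.
Rocket equation: Δv = v_e · ln(65,050/11,667.6) = 4453.7 × ln(5.575) = 4453.7 × 1.7183 ≈ 7653 m/s.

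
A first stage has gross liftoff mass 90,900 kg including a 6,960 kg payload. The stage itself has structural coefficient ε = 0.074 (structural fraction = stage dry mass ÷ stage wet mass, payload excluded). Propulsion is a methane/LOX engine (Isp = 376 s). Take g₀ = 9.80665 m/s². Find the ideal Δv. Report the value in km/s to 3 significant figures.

Δv ≈ 7.12 km/s

Stage wet mass = m₀ − payload = 90,900 − 6,960 = 83,940 kg.
Stage dry mass = ε × stage wet mass = 0.074 × 83,940 = 6,211.56 kg.
Burnout mass m_f = stage dry + payload = 6,211.56 + 6,960 = 13,171.56 kg.
v_e = Isp · g₀ = 376 × 9.80665 = 3687.3 m/s.
Δv = v_e · ln(90,900/13,171.56) = 3687.3 × ln(6.901) = 3687.3 × 1.9317 ≈ 7123 m/s.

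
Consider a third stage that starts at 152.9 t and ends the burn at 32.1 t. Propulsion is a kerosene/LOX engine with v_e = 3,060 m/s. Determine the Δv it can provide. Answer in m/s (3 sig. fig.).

Δv ≈ 4780 m/s

Rocket equation: Δv = v_e · ln(m₀/m_f) = 3060.0 × ln(4.763) = 3060.0 × 1.5609 ≈ 4776.4 m/s.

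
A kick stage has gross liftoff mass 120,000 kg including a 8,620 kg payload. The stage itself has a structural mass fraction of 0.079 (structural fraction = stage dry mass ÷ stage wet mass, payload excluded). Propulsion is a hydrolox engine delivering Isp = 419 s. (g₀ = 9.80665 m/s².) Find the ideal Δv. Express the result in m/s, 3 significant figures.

Δv ≈ 7930 m/s

Stage wet mass = m₀ − payload = 120,000 − 8,620 = 111,380 kg.
Stage dry mass = ε × stage wet mass = 0.079 × 111,380 = 8,799.02 kg.
Burnout mass m_f = stage dry + payload = 8,799.02 + 8,620 = 17,419.02 kg.
v_e = Isp · g₀ = 419 × 9.80665 = 4109.0 m/s.
By the Tsiolkovsky rocket equation, Δv = v_e · ln(120,000/17,419.02) = 4109.0 × ln(6.889) = 4109.0 × 1.9299 ≈ 7930 m/s.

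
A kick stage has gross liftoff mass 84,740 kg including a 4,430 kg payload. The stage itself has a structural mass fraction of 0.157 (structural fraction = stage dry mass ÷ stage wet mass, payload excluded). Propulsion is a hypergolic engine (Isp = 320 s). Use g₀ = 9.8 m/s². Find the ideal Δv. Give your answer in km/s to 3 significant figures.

Δv ≈ 5.03 km/s

Stage wet mass = m₀ − payload = 84,740 − 4,430 = 80,310 kg.
Stage dry mass = ε × stage wet mass = 0.157 × 80,310 = 12,608.7 kg.
Burnout mass m_f = stage dry + payload = 12,608.7 + 4,430 = 17,038.7 kg.
v_e = Isp · g₀ = 320 × 9.8 = 3136.0 m/s.
Rocket equation: Δv = v_e · ln(84,740/17,038.7) = 3136.0 × ln(4.973) = 3136.0 × 1.6041 ≈ 5030 m/s.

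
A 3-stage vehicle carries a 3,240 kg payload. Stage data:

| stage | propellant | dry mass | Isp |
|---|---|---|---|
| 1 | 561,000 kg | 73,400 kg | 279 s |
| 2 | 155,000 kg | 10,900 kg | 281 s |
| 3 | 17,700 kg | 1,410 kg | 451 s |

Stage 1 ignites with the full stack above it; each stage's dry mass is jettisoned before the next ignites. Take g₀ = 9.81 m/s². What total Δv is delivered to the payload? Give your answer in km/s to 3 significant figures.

Ignition mass of stage 1 = 561,000+73,400 + 155,000+10,900 + 17,700+1,410 + 3,240 = 822,650 kg.
Stage 1: m₀ = 822,650 kg, m_f = 822,650 − 561,000 = 261,650 kg; Δv = 279×9.81×ln(3.144) = 2737.0×1.1455 ≈ 3135 m/s.
Stage 2: m₀ = 188,250 kg, m_f = 188,250 − 155,000 = 33,250 kg; Δv = 281×9.81×ln(5.662) = 2756.6×1.7337 ≈ 4779 m/s.
Stage 3: m₀ = 22,350 kg, m_f = 22,350 − 17,700 = 4,650 kg; Δv = 451×9.81×ln(4.806) = 4424.3×1.5700 ≈ 6946 m/s.
Total Δv = 3135 + 4779 + 6946 = 14860 m/s.

Δv ≈ 14.9 km/s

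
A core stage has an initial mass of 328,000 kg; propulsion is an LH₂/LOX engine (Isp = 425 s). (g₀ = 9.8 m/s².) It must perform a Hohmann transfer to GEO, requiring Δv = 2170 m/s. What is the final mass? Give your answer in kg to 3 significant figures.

final mass ≈ 195000 kg

v_e = Isp · g₀ = 425 × 9.8 = 4165.0 m/s.
Using Δv = v_e ln(m₀/m_f): m₀/m_f = exp(Δv / v_e) = exp(2170 / 4165.0) = exp(0.5210) = 1.6837.
m_f = m₀ / 1.6837 = 328,000 / 1.6837 = 194,809 kg.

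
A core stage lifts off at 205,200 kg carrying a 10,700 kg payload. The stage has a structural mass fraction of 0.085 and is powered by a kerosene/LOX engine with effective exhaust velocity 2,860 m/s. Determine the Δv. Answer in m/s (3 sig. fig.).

Δv ≈ 5780 m/s

Stage wet mass = m₀ − payload = 205,200 − 10,700 = 194,500 kg.
Stage dry mass = ε × stage wet mass = 0.085 × 194,500 = 16,532.5 kg.
Burnout mass m_f = stage dry + payload = 16,532.5 + 10,700 = 27,232.5 kg.
Δv = v_e · ln(205,200/27,232.5) = 2860.0 × ln(7.535) = 2860.0 × 2.0196 ≈ 5776 m/s.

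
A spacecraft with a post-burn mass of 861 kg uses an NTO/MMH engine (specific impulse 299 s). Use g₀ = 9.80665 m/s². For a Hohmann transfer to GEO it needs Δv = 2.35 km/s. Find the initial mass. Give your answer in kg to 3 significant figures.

v_e = Isp · g₀ = 299 × 9.80665 = 2932.2 m/s.
From the ideal rocket equation, m₀/m_f = exp(Δv / v_e) = exp(2350 / 2932.2) = exp(0.8014) = 2.2288.
m₀ = m_f × 2.2288 = 861 × 2.2288 = 1,919 kg.

initial mass ≈ 1920 kg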